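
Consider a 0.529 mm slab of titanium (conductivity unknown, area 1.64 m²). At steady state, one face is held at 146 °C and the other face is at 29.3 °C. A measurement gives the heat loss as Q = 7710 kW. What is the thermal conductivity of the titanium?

k = 21.3 W/m·K

ΣR = ΔT/Q = |146 − 29.3|/7.71×10^6 = 1.514×10^-5 K/W
L/(kA) = 1.514×10^-5 ⇒ k = 5.29×10^-4/(1.514×10^-5·1.64) = 21.3 W/m·K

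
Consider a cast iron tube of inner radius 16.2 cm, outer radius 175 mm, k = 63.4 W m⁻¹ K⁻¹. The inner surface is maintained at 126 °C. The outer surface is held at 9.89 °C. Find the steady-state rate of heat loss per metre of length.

Q' = 2πk·ΔT/ln(r₂/r₁) = 2π × 63.4 × 116.11 / ln(0.175/0.162) = 5.99×10^5 W/m

Q' = 5.99×10^5 W/m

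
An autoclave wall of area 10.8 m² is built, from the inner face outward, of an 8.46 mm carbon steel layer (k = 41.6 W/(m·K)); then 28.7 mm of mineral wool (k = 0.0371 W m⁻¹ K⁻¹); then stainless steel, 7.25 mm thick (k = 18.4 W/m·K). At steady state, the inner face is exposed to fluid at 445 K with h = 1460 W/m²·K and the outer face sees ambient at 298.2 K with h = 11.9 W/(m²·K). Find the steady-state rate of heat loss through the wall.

Q = 1850 W

Treat each layer as a resistance in series:
  R_conv,in = 1/(hA) = 1/(1460·10.8) = 6.342×10^-5 K/W
  R_carbon steel = L/(kA) = 0.00846/(41.6·10.8) = 1.883×10^-5 K/W
  R_mineral wool = L/(kA) = 0.0287/(0.0371·10.8) = 0.07163 K/W
  R_stainless steel = L/(kA) = 0.00725/(18.4·10.8) = 3.648×10^-5 K/W
  R_conv,out = 1/(hA) = 1/(11.9·10.8) = 0.007781 K/W
ΣR = 6.342×10^-5 + 1.883×10^-5 + 0.07163 + 3.648×10^-5 + 0.007781 = 0.07953 K/W
Q = ΔT/ΣR = (445 K − 298.2 K)/0.07953 = 1850 W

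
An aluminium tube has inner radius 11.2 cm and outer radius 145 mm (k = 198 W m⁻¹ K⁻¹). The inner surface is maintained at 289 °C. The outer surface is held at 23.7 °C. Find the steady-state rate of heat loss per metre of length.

Q' = 1280 kW/m

Q' = 2πk·ΔT/ln(r₂/r₁) = 2π × 198 × 265.3 / ln(0.145/0.112) = 1.28×10^6 W/m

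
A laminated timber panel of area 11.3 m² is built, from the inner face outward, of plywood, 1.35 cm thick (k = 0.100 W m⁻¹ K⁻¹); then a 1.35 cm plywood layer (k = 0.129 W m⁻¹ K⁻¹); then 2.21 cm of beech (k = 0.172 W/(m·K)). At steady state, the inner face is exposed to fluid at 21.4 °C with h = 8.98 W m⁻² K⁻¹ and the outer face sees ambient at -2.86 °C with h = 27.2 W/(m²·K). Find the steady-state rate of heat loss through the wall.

Resistance network (inner→outer):
  R_conv,in = 1/(hA) = 1/(8.98·11.3) = 0.009855 K/W
  R_plywood = L/(kA) = 0.0135/(0.100·11.3) = 0.01195 K/W
  R_plywood = L/(kA) = 0.0135/(0.129·11.3) = 0.009261 K/W
  R_beech = L/(kA) = 0.0221/(0.172·11.3) = 0.01137 K/W
  R_conv,out = 1/(hA) = 1/(27.2·11.3) = 0.003254 K/W
ΣR = 0.009855 + 0.01195 + 0.009261 + 0.01137 + 0.003254 = 0.04569 K/W
Q = ΔT/ΣR = (21.4 °C − -2.86 °C)/0.04569 = 531 W

Q = 531 W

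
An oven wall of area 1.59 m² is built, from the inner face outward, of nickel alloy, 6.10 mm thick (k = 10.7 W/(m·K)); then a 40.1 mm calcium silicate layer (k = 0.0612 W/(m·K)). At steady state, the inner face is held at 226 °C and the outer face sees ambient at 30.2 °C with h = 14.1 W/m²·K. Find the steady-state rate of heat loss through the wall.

Q = 428 W

Resistance network (inner→outer):
  R_nickel alloy = L/(kA) = 0.00610/(10.7·1.59) = 3.585×10^-4 K/W
  R_calcium silicate = L/(kA) = 0.0401/(0.0612·1.59) = 0.4121 K/W
  R_conv,out = 1/(hA) = 1/(14.1·1.59) = 0.04461 K/W
ΣR = 3.585×10^-4 + 0.4121 + 0.04461 = 0.4571 K/W
Q = ΔT/ΣR = (226 °C − 30.2 °C)/0.4571 = 428 W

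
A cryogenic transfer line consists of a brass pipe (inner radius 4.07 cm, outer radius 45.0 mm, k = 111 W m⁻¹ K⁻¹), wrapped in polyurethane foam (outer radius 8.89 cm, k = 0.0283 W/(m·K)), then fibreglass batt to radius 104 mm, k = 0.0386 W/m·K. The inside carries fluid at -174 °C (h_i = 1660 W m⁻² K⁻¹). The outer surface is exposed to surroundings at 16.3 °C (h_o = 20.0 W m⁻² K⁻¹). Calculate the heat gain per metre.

Q' = 41.8 W/m

Treat each layer as a resistance in series:
  R'_conv,in = 1/(2πr h) = 1/(2π·0.0407·1660) = 0.002356 m·K/W
  R'_brass = ln(0.0450/0.0407)/(2πk) = 0.1004/(2π·111) = 1.440×10^-4 m·K/W
  R'_polyurethane foam = ln(0.0889/0.0450)/(2πk) = 0.6808/(2π·0.0283) = 3.829 m·K/W
  R'_fibreglass batt = ln(0.104/0.0889)/(2πk) = 0.1569/(2π·0.0386) = 0.6468 m·K/W
  R'_conv,out = 1/(2πr h) = 1/(2π·0.104·20.0) = 0.07652 m·K/W
ΣR = 0.002356 + 1.440×10^-4 + 3.829 + 0.6468 + 0.07652 = 4.555 m·K/W
Q' = ΔT/ΣR = (-174 °C − 16.3 °C)/4.555 = -41.8 W/m
(Negative Q' ⇒ heat flows inward; heat gain = 41.8 W/m.)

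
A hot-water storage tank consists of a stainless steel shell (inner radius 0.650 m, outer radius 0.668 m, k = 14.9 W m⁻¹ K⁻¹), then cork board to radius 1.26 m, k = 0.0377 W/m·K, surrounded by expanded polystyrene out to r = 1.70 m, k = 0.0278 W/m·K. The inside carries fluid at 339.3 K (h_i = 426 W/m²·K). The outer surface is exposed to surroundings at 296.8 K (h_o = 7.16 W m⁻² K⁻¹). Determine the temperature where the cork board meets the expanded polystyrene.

T = 308.9 K

Resistance network (inner→outer):
  R_conv,in = 1/(4πr²h) = 1/(4π·0.650²·426) = 4.421×10^-4 K/W
  R_stainless steel = (1/0.650 − 1/0.668)/(4πk) = 0.04146/(4π·14.9) = 2.214×10^-4 K/W
  R_cork board = (1/0.668 − 1/1.26)/(4πk) = 0.7034/(4π·0.0377) = 1.485 K/W
  R_expanded polystyrene = (1/1.26 − 1/1.70)/(4πk) = 0.2054/(4π·0.0278) = 0.5880 K/W
  R_conv,out = 1/(4πr²h) = 1/(4π·1.70²·7.16) = 0.003846 K/W
ΣR = 4.421×10^-4 + 2.214×10^-4 + 1.485 + 0.5880 + 0.003846 = 2.078 K/W
Q = ΔT/ΣR = (339.3 K − 296.8 K)/2.078 = 20.45 W
From the inner boundary to the cork board/expanded polystyrene interface, ΣR_partial = 1.486 K/W.
T_interface = T_in − Q·ΣR_partial = 339.3 K − (20.45)(1.486) = 308.9 K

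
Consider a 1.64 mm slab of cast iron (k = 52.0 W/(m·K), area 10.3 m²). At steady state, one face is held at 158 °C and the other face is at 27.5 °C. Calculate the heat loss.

Q = 42600 kW

Q = kA·ΔT/L = 52.0 × 10.3 × |158 °C − 27.5 °C| / 0.00164 = 4.26×10^7 W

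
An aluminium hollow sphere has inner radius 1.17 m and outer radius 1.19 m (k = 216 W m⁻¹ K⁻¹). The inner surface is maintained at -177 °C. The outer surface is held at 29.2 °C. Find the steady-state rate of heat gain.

Q = 3.90×10^7 W

Q = 4πk·ΔT/(1/r₁ − 1/r₂) = 4π × 216 × 206.2 / (1/1.17 − 1/1.19) = 3.90×10^7 W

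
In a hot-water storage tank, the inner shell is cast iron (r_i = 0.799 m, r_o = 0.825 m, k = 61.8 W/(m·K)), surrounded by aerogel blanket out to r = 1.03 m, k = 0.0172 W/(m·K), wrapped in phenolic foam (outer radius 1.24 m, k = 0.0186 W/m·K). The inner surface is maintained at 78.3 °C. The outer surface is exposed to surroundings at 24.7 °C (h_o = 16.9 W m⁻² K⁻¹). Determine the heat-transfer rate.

Q = 29.4 W

Treat each layer as a resistance in series:
  R_cast iron = (1/0.799 − 1/0.825)/(4πk) = 0.03944/(4π·61.8) = 5.079×10^-5 K/W
  R_aerogel blanket = (1/0.825 − 1/1.03)/(4πk) = 0.2412/(4π·0.0172) = 1.116 K/W
  R_phenolic foam = (1/1.03 − 1/1.24)/(4πk) = 0.1644/(4π·0.0186) = 0.7035 K/W
  R_conv,out = 1/(4πr²h) = 1/(4π·1.24²·16.9) = 0.003062 K/W
ΣR = 5.079×10^-5 + 1.116 + 0.7035 + 0.003062 = 1.823 K/W
Q = ΔT/ΣR = (78.3 °C − 24.7 °C)/1.823 = 29.4 W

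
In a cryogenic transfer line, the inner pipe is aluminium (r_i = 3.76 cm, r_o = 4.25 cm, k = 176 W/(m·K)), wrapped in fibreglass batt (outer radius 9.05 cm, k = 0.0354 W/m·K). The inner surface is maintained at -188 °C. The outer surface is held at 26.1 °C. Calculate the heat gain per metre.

Q' = 63.0 W/m

Treat each layer as a resistance in series:
  R'_aluminium = ln(0.0425/0.0376)/(2πk) = 0.1225/(2π·176) = 1.108×10^-4 m·K/W
  R'_fibreglass batt = ln(0.0905/0.0425)/(2πk) = 0.7558/(2π·0.0354) = 3.398 m·K/W
ΣR = 1.108×10^-4 + 3.398 = 3.398 m·K/W
Q' = ΔT/ΣR = (-188 °C − 26.1 °C)/3.398 = -63.0 W/m
(Negative Q' ⇒ heat flows inward; heat gain = 63.0 W/m.)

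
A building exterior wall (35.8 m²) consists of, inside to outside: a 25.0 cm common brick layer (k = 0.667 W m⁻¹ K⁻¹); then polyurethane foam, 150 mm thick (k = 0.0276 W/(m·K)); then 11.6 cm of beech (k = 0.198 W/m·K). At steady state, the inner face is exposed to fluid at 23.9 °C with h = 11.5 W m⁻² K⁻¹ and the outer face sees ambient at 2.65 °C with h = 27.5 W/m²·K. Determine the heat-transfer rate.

Resistance network (inner→outer):
  R_conv,in = 1/(hA) = 1/(11.5·35.8) = 0.002429 K/W
  R_common brick = L/(kA) = 0.250/(0.667·35.8) = 0.01047 K/W
  R_polyurethane foam = L/(kA) = 0.150/(0.0276·35.8) = 0.1518 K/W
  R_beech = L/(kA) = 0.116/(0.198·35.8) = 0.01636 K/W
  R_conv,out = 1/(hA) = 1/(27.5·35.8) = 0.001016 K/W
ΣR = 0.002429 + 0.01047 + 0.1518 + 0.01636 + 0.001016 = 0.1821 K/W
Q = ΔT/ΣR = (23.9 °C − 2.65 °C)/0.1821 = 117 W

Q = 117 W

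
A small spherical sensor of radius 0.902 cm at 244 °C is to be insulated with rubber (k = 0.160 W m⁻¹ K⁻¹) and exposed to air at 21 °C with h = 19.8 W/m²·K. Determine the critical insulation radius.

r_cr = 1.62 cm

For a sphere, r_cr = 2k_ins/h = 2·0.160/19.8 = 0.0162 m = 1.62 cm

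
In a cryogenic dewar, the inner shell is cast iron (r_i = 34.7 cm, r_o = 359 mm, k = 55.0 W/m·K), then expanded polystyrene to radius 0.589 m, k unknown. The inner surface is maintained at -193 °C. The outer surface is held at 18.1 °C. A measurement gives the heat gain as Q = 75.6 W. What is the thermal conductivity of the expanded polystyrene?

ΣR = ΔT/Q = |-193 − 18.1|/75.6 = 2.792 K/W
Known resistances:
  R_cast iron = (1/0.347 − 1/0.359)/(4πk) = 0.09633/(4π·55.0) = 1.394×10^-4 K/W
R_expanded polystyrene = ΣR − ΣR_known = 2.792 − 1.394×10^-4 = 2.792 K/W
(1/r₁−1/r₂)/(4πk) = 2.792 ⇒ k = 1.088/(4π·2.792) = 0.0310 W/m·K

k = 0.0310 W/m·K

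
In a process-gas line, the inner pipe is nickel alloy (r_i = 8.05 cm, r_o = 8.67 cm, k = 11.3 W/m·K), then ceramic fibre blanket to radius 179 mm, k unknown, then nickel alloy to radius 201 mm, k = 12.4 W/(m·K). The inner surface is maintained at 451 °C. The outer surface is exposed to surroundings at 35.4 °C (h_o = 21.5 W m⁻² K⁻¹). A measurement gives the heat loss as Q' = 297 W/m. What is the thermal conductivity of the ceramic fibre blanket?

ΣR = ΔT/Q' = |451 − 35.4|/297 = 1.399 m·K/W
Known resistances:
  R'_nickel alloy = ln(0.0867/0.0805)/(2πk) = 0.07420/(2π·11.3) = 0.001045 m·K/W
  R'_nickel alloy = ln(0.201/0.179)/(2πk) = 0.1159/(2π·12.4) = 0.001488 m·K/W
  R'_conv,out = 1/(2πr h) = 1/(2π·0.201·21.5) = 0.03683 m·K/W
R_ceramic fibre blanket = ΣR − ΣR_known = 1.399 − 0.03936 = 1.360 m·K/W
ln(r₂/r₁)/(2πk) = 1.360 ⇒ k = 0.7249/(2π·1.360) = 0.0848 W/m·K

k = 0.0848 W/m·K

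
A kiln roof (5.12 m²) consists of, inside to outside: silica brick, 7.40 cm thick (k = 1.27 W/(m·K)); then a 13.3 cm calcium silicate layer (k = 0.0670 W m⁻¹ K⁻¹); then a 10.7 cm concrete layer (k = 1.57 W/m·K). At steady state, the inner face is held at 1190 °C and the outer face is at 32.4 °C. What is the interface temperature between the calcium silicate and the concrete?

Treat each layer as a resistance in series:
  R_silica brick = L/(kA) = 0.0740/(1.27·5.12) = 0.01138 K/W
  R_calcium silicate = L/(kA) = 0.133/(0.0670·5.12) = 0.3877 K/W
  R_concrete = L/(kA) = 0.107/(1.57·5.12) = 0.01331 K/W
ΣR = 0.01138 + 0.3877 + 0.01331 = 0.4124 K/W
Q = ΔT/ΣR = (1190 °C − 32.4 °C)/0.4124 = 2807 W
From the inner boundary to the calcium silicate/concrete interface, ΣR_partial = 0.3991 K/W.
T_interface = T_in − Q·ΣR_partial = 1190 °C − (2807)(0.3991) = 70 °C

T = 70 °C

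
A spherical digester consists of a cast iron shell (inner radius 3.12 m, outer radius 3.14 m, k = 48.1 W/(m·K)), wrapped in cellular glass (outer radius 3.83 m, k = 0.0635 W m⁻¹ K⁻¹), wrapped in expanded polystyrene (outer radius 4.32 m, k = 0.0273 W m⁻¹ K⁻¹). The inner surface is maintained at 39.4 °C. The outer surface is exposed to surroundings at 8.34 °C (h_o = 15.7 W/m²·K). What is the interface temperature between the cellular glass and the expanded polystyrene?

Series thermal resistances, inner to outer:
  R_cast iron = (1/3.12 − 1/3.14)/(4πk) = 0.002041/(4π·48.1) = 3.377×10^-6 K/W
  R_cellular glass = (1/3.14 − 1/3.83)/(4πk) = 0.05737/(4π·0.0635) = 0.07190 K/W
  R_expanded polystyrene = (1/3.83 − 1/4.32)/(4πk) = 0.02962/(4π·0.0273) = 0.08633 K/W
  R_conv,out = 1/(4πr²h) = 1/(4π·4.32²·15.7) = 2.716×10^-4 K/W
ΣR = 3.377×10^-6 + 0.07190 + 0.08633 + 2.716×10^-4 = 0.1585 K/W
Q = ΔT/ΣR = (39.4 °C − 8.34 °C)/0.1585 = 196.0 W
From the inner boundary to the cellular glass/expanded polystyrene interface, ΣR_partial = 0.07190 K/W.
T_interface = T_in − Q·ΣR_partial = 39.4 °C − (196.0)(0.07190) = 25.3 °C

T = 25.3 °C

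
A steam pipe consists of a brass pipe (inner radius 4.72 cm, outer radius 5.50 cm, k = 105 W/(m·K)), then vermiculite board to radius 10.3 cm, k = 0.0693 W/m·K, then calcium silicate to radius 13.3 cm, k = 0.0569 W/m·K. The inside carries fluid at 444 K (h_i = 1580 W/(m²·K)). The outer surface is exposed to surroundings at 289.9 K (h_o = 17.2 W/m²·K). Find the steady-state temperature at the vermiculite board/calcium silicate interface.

T = 344.2 K

Series thermal resistances, inner to outer:
  R'_conv,in = 1/(2πr h) = 1/(2π·0.0472·1580) = 0.002134 m·K/W
  R'_brass = ln(0.0550/0.0472)/(2πk) = 0.1529/(2π·105) = 2.318×10^-4 m·K/W
  R'_vermiculite board = ln(0.103/0.0550)/(2πk) = 0.6274/(2π·0.0693) = 1.441 m·K/W
  R'_calcium silicate = ln(0.133/0.103)/(2πk) = 0.2556/(2π·0.0569) = 0.7150 m·K/W
  R'_conv,out = 1/(2πr h) = 1/(2π·0.133·17.2) = 0.06957 m·K/W
ΣR = 0.002134 + 2.318×10^-4 + 1.441 + 0.7150 + 0.06957 = 2.228 m·K/W
Q' = ΔT/ΣR = (444 K − 289.9 K)/2.228 = 69.17 W/m
From the inner boundary to the vermiculite board/calcium silicate interface, ΣR_partial = 1.443 m·K/W.
T_interface = T_in − Q'·ΣR_partial = 444 K − (69.17)(1.443) = 344.2 K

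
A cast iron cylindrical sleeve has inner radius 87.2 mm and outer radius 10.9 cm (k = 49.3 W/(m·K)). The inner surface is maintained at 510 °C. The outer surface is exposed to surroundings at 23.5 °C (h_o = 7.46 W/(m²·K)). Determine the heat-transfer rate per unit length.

Resistance network (inner→outer):
  R'_cast iron = ln(0.109/0.0872)/(2πk) = 0.2231/(2π·49.3) = 7.204×10^-4 m·K/W
  R'_conv,out = 1/(2πr h) = 1/(2π·0.109·7.46) = 0.1957 m·K/W
ΣR = 7.204×10^-4 + 0.1957 = 0.1964 m·K/W
Q' = ΔT/ΣR = (510 °C − 23.5 °C)/0.1964 = 2480 W/m

Q' = 2.48 kW/m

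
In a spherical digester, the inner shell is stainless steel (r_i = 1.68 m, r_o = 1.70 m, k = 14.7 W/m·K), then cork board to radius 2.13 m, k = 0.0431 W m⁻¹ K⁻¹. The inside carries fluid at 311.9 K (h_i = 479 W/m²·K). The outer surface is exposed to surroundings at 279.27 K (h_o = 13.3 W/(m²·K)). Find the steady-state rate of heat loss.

Resistance network (inner→outer):
  R_conv,in = 1/(4πr²h) = 1/(4π·1.68²·479) = 5.886×10^-5 K/W
  R_stainless steel = (1/1.68 − 1/1.70)/(4πk) = 0.007003/(4π·14.7) = 3.791×10^-5 K/W
  R_cork board = (1/1.70 − 1/2.13)/(4πk) = 0.1188/(4π·0.0431) = 0.2193 K/W
  R_conv,out = 1/(4πr²h) = 1/(4π·2.13²·13.3) = 0.001319 K/W
ΣR = 5.886×10^-5 + 3.791×10^-5 + 0.2193 + 0.001319 = 0.2207 K/W
Q = ΔT/ΣR = (311.9 K − 279.27 K)/0.2207 = 148 W

Q = 148 W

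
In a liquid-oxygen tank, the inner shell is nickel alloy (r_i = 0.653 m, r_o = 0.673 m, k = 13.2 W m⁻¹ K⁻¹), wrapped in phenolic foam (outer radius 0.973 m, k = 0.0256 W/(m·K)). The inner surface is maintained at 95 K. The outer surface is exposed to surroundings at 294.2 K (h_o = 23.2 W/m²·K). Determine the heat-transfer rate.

Resistance network (inner→outer):
  R_nickel alloy = (1/0.653 − 1/0.673)/(4πk) = 0.04551/(4π·13.2) = 2.744×10^-4 K/W
  R_phenolic foam = (1/0.673 − 1/0.973)/(4πk) = 0.4581/(4π·0.0256) = 1.424 K/W
  R_conv,out = 1/(4πr²h) = 1/(4π·0.973²·23.2) = 0.003623 K/W
ΣR = 2.744×10^-4 + 1.424 + 0.003623 = 1.428 K/W
Q = ΔT/ΣR = (95 K − 294.2 K)/1.428 = -139 W
(Negative Q ⇒ heat flows inward; heat gain = 139 W.)

Q = 139 W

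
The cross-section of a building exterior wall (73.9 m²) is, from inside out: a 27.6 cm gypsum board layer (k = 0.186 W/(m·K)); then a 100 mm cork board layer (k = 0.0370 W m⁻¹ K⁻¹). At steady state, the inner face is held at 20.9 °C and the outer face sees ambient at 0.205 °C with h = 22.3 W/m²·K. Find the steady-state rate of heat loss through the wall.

Series thermal resistances, inner to outer:
  R_gypsum board = L/(kA) = 0.276/(0.186·73.9) = 0.02008 K/W
  R_cork board = L/(kA) = 0.100/(0.0370·73.9) = 0.03657 K/W
  R_conv,out = 1/(hA) = 1/(22.3·73.9) = 6.068×10^-4 K/W
ΣR = 0.02008 + 0.03657 + 6.068×10^-4 = 0.05726 K/W
Q = ΔT/ΣR = (20.9 °C − 0.205 °C)/0.05726 = 361 W

Q = 361 W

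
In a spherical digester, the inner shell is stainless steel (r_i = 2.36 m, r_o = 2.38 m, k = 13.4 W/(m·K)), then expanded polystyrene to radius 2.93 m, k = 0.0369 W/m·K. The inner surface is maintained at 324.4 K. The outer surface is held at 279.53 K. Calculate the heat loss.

Q = 264 W

Series thermal resistances, inner to outer:
  R_stainless steel = (1/2.36 − 1/2.38)/(4πk) = 0.003561/(4π·13.4) = 2.115×10^-5 K/W
  R_expanded polystyrene = (1/2.38 − 1/2.93)/(4πk) = 0.07887/(4π·0.0369) = 0.1701 K/W
ΣR = 2.115×10^-5 + 0.1701 = 0.1701 K/W
Q = ΔT/ΣR = (324.4 K − 279.53 K)/0.1701 = 264 W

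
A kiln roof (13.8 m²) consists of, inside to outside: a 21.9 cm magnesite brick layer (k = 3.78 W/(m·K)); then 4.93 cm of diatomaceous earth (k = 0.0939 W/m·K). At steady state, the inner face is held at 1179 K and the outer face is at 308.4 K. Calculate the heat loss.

Q = 20.6 kW

Resistance network (inner→outer):
  R_magnesite brick = L/(kA) = 0.219/(3.78·13.8) = 0.004198 K/W
  R_diatomaceous earth = L/(kA) = 0.0493/(0.0939·13.8) = 0.03805 K/W
ΣR = 0.004198 + 0.03805 = 0.04225 K/W
Q = ΔT/ΣR = (1179 K − 308.4 K)/0.04225 = 20600 W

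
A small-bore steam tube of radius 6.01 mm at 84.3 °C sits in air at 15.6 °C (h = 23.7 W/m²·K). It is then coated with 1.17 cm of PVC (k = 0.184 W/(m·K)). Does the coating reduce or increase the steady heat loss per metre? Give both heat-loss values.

reduces: 61.5 → 52.3 W/m

Critical radius for a cylinder: r_cr = k/h = 0.00776 m = 0.776 cm.
Outer radius after coating: r₂ = 0.00601 + 0.0117 = 0.01771 m.
r₁ < r_cr < r₂: heat loss rises to a maximum at r_cr then falls. Whether the coating helps depends on whether Q(r₂) has dropped back below Q(r₁).
Bare: R = 1/(2πr₁h) = 1.117 m·K/W; Q = 68.7/1.117 = 61.5 W/m.
Coated: R = R_cond + R_conv = 1.314 m·K/W; Q = 68.7/1.314 = 52.3 W/m.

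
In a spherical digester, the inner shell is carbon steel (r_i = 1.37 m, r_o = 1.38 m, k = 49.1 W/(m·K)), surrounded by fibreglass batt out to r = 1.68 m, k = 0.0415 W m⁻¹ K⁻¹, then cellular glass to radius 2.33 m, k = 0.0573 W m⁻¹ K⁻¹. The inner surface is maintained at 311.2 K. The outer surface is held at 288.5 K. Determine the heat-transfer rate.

Q = 47.4 W

Treat each layer as a resistance in series:
  R_carbon steel = (1/1.37 − 1/1.38)/(4πk) = 0.005289/(4π·49.1) = 8.573×10^-6 K/W
  R_fibreglass batt = (1/1.38 − 1/1.68)/(4πk) = 0.1294/(4π·0.0415) = 0.2481 K/W
  R_cellular glass = (1/1.68 − 1/2.33)/(4πk) = 0.1661/(4π·0.0573) = 0.2306 K/W
ΣR = 8.573×10^-6 + 0.2481 + 0.2306 = 0.4787 K/W
Q = ΔT/ΣR = (311.2 K − 288.5 K)/0.4787 = 47.4 W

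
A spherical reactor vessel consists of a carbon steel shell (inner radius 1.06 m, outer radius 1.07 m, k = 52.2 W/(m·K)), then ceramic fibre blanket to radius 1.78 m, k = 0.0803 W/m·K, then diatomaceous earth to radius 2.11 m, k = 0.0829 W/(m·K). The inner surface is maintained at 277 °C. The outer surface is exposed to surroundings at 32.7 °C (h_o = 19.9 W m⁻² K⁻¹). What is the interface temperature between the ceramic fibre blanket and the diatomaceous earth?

T = 78.5 °C

Series thermal resistances, inner to outer:
  R_carbon steel = (1/1.06 − 1/1.07)/(4πk) = 0.008817/(4π·52.2) = 1.344×10^-5 K/W
  R_ceramic fibre blanket = (1/1.07 − 1/1.78)/(4πk) = 0.3728/(4π·0.0803) = 0.3694 K/W
  R_diatomaceous earth = (1/1.78 − 1/2.11)/(4πk) = 0.08786/(4π·0.0829) = 0.08434 K/W
  R_conv,out = 1/(4πr²h) = 1/(4π·2.11²·19.9) = 8.982×10^-4 K/W
ΣR = 1.344×10^-5 + 0.3694 + 0.08434 + 8.982×10^-4 = 0.4547 K/W
Q = ΔT/ΣR = (277 °C − 32.7 °C)/0.4547 = 537.3 W
From the inner boundary to the ceramic fibre blanket/diatomaceous earth interface, ΣR_partial = 0.3694 K/W.
T_interface = T_in − Q·ΣR_partial = 277 °C − (537.3)(0.3694) = 78.5 °C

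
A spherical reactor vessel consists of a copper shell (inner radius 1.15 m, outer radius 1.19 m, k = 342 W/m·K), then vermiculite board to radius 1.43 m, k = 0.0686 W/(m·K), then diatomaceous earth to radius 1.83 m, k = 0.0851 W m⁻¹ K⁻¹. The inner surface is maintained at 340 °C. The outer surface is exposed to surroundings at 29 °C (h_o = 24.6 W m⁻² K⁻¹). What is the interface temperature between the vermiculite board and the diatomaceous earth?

T = 175 °C

Treat each layer as a resistance in series:
  R_copper = (1/1.15 − 1/1.19)/(4πk) = 0.02923/(4π·342) = 6.801×10^-6 K/W
  R_vermiculite board = (1/1.19 − 1/1.43)/(4πk) = 0.1410/(4π·0.0686) = 0.1636 K/W
  R_diatomaceous earth = (1/1.43 − 1/1.83)/(4πk) = 0.1529/(4π·0.0851) = 0.1429 K/W
  R_conv,out = 1/(4πr²h) = 1/(4π·1.83²·24.6) = 9.659×10^-4 K/W
ΣR = 6.801×10^-6 + 0.1636 + 0.1429 + 9.659×10^-4 = 0.3075 K/W
Q = ΔT/ΣR = (340 °C − 29 °C)/0.3075 = 1011 W
From the inner boundary to the vermiculite board/diatomaceous earth interface, ΣR_partial = 0.1636 K/W.
T_interface = T_in − Q·ΣR_partial = 340 °C − (1011)(0.1636) = 175 °C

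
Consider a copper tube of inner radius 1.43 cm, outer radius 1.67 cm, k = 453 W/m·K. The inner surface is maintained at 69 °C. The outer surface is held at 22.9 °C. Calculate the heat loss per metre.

Q' = 2πk·ΔT/ln(r₂/r₁) = 2π × 453 × 46.1 / ln(0.0167/0.0143) = 8.46×10^5 W/m

Q' = 846 kW/m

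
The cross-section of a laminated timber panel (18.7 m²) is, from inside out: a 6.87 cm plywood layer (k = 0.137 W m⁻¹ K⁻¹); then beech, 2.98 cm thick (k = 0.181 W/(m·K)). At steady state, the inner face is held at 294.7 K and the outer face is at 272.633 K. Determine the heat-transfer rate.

Q = 620 W

Treat each layer as a resistance in series:
  R_plywood = L/(kA) = 0.0687/(0.137·18.7) = 0.02682 K/W
  R_beech = L/(kA) = 0.0298/(0.181·18.7) = 0.008804 K/W
ΣR = 0.02682 + 0.008804 = 0.03562 K/W
Q = ΔT/ΣR = (294.7 K − 272.633 K)/0.03562 = 620 W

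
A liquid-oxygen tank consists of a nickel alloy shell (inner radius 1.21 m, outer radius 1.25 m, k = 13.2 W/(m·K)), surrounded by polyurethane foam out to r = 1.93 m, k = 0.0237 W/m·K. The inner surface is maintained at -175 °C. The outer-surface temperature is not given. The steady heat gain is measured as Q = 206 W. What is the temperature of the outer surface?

Sum the resistances:
  R_nickel alloy = (1/1.21 − 1/1.25)/(4πk) = 0.02645/(4π·13.2) = 1.594×10^-4 K/W
  R_polyurethane foam = (1/1.25 − 1/1.93)/(4πk) = 0.2819/(4π·0.0237) = 0.9464 K/W
ΣR = 0.9466 K/W
ΔT = Q·ΣR = 206 × 0.9466 = 195.0 K
Heat flows inward, so T_out = T_in + ΔT = -175 + 195.0 = 20.0 °C

T_out = 20.0 °C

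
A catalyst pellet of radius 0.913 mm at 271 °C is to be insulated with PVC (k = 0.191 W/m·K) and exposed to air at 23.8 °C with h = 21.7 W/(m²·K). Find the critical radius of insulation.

r_cr = 1.76 cm

For a sphere, r_cr = 2k_ins/h = 2·0.191/21.7 = 0.0176 m = 1.76 cm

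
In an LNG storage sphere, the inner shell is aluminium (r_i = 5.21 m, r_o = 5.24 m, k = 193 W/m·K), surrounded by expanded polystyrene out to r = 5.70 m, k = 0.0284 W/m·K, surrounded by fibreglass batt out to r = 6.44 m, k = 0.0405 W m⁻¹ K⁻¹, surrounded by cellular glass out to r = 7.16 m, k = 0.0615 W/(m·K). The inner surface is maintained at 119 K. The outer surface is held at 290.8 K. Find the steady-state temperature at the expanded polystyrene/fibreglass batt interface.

T = 191.0 K

Treat each layer as a resistance in series:
  R_aluminium = (1/5.21 − 1/5.24)/(4πk) = 0.001099/(4π·193) = 4.531×10^-7 K/W
  R_expanded polystyrene = (1/5.24 − 1/5.70)/(4πk) = 0.01540/(4π·0.0284) = 0.04315 K/W
  R_fibreglass batt = (1/5.70 − 1/6.44)/(4πk) = 0.02016/(4π·0.0405) = 0.03961 K/W
  R_cellular glass = (1/6.44 − 1/7.16)/(4πk) = 0.01561/(4π·0.0615) = 0.02020 K/W
ΣR = 4.531×10^-7 + 0.04315 + 0.03961 + 0.02020 = 0.1030 K/W
Q = ΔT/ΣR = (119 K − 290.8 K)/0.1030 = -1668 W
From the inner boundary to the expanded polystyrene/fibreglass batt interface, ΣR_partial = 0.04315 K/W.
T_interface = T_in − Q·ΣR_partial = 119 K − (-1668)(0.04315) = 191.0 K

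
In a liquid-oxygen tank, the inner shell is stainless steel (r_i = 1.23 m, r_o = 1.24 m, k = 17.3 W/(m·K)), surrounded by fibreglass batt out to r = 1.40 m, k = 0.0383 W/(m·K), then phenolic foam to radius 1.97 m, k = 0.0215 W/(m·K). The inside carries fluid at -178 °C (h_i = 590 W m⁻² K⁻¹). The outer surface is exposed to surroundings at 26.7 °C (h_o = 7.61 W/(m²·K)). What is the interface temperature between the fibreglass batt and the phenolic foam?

Series thermal resistances, inner to outer:
  R_conv,in = 1/(4πr²h) = 1/(4π·1.23²·590) = 8.915×10^-5 K/W
  R_stainless steel = (1/1.23 − 1/1.24)/(4πk) = 0.006557/(4π·17.3) = 3.016×10^-5 K/W
  R_fibreglass batt = (1/1.24 − 1/1.40)/(4πk) = 0.09217/(4π·0.0383) = 0.1915 K/W
  R_phenolic foam = (1/1.40 − 1/1.97)/(4πk) = 0.2067/(4π·0.0215) = 0.7649 K/W
  R_conv,out = 1/(4πr²h) = 1/(4π·1.97²·7.61) = 0.002694 K/W
ΣR = 8.915×10^-5 + 3.016×10^-5 + 0.1915 + 0.7649 + 0.002694 = 0.9592 K/W
Q = ΔT/ΣR = (-178 °C − 26.7 °C)/0.9592 = -213.4 W
From the inner boundary to the fibreglass batt/phenolic foam interface, ΣR_partial = 0.1916 K/W.
T_interface = T_in − Q·ΣR_partial = -178 °C − (-213.4)(0.1916) = -137 °C

T = -137 °C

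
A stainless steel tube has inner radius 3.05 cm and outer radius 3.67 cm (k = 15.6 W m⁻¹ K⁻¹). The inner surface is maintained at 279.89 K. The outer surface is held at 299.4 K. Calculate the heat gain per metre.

Q' = 2πk·ΔT/ln(r₂/r₁) = 2π × 15.6 × 19.51 / ln(0.0367/0.0305) = 10300 W/m

Q' = 10.3 kW/m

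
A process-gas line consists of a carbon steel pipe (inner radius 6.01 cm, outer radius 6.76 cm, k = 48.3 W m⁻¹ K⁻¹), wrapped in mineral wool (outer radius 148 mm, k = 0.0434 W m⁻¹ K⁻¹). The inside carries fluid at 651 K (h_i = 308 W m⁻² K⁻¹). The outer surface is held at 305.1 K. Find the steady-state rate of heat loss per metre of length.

Q' = 120 W/m

Treat each layer as a resistance in series:
  R'_conv,in = 1/(2πr h) = 1/(2π·0.0601·308) = 0.008598 m·K/W
  R'_carbon steel = ln(0.0676/0.0601)/(2πk) = 0.1176/(2π·48.3) = 3.875×10^-4 m·K/W
  R'_mineral wool = ln(0.148/0.0676)/(2πk) = 0.7836/(2π·0.0434) = 2.874 m·K/W
ΣR = 0.008598 + 3.875×10^-4 + 2.874 = 2.883 m·K/W
Q' = ΔT/ΣR = (651 K − 305.1 K)/2.883 = 120 W/m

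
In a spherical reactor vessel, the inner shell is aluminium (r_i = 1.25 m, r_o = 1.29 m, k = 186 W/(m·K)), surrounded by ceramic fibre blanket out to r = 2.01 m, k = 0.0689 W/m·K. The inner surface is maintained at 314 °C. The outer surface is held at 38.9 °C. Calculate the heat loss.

Q = 858 W

Treat each layer as a resistance in series:
  R_aluminium = (1/1.25 − 1/1.29)/(4πk) = 0.02481/(4π·186) = 1.061×10^-5 K/W
  R_ceramic fibre blanket = (1/1.29 − 1/2.01)/(4πk) = 0.2777/(4π·0.0689) = 0.3207 K/W
ΣR = 1.061×10^-5 + 0.3207 = 0.3207 K/W
Q = ΔT/ΣR = (314 °C − 38.9 °C)/0.3207 = 858 W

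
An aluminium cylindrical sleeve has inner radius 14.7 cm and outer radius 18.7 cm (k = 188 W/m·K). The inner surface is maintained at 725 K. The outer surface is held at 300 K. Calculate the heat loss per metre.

Q' = 2πk·ΔT/ln(r₂/r₁) = 2π × 188 × 425 / ln(0.187/0.147) = 2.09×10^6 W/m

Q' = 2090 kW/m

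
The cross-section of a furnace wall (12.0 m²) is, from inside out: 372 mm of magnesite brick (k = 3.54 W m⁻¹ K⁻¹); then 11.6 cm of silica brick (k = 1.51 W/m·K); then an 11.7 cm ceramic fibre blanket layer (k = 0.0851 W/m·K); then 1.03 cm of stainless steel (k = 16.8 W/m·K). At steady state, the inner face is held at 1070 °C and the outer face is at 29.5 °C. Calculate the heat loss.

Q = 8.02 kW

Resistance network (inner→outer):
  R_magnesite brick = L/(kA) = 0.372/(3.54·12.0) = 0.008757 K/W
  R_silica brick = L/(kA) = 0.116/(1.51·12.0) = 0.006402 K/W
  R_ceramic fibre blanket = L/(kA) = 0.117/(0.0851·12.0) = 0.1146 K/W
  R_stainless steel = L/(kA) = 0.0103/(16.8·12.0) = 5.109×10^-5 K/W
ΣR = 0.008757 + 0.006402 + 0.1146 + 5.109×10^-5 = 0.1298 K/W
Q = ΔT/ΣR = (1070 °C − 29.5 °C)/0.1298 = 8020 W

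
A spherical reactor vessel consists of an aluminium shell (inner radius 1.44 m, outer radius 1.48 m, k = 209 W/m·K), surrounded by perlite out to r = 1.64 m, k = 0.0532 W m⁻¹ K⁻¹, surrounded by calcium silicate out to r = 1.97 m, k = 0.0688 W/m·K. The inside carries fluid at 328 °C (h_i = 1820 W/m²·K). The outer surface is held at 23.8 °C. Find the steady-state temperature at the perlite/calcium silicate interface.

T = 190 °C

Series thermal resistances, inner to outer:
  R_conv,in = 1/(4πr²h) = 1/(4π·1.44²·1820) = 2.109×10^-5 K/W
  R_aluminium = (1/1.44 − 1/1.48)/(4πk) = 0.01877/(4π·209) = 7.146×10^-6 K/W
  R_perlite = (1/1.48 − 1/1.64)/(4πk) = 0.06592/(4π·0.0532) = 0.09860 K/W
  R_calcium silicate = (1/1.64 − 1/1.97)/(4πk) = 0.1021/(4π·0.0688) = 0.1181 K/W
ΣR = 2.109×10^-5 + 7.146×10^-6 + 0.09860 + 0.1181 = 0.2167 K/W
Q = ΔT/ΣR = (328 °C − 23.8 °C)/0.2167 = 1404 W
From the inner boundary to the perlite/calcium silicate interface, ΣR_partial = 0.09863 K/W.
T_interface = T_in − Q·ΣR_partial = 328 °C − (1404)(0.09863) = 190 °C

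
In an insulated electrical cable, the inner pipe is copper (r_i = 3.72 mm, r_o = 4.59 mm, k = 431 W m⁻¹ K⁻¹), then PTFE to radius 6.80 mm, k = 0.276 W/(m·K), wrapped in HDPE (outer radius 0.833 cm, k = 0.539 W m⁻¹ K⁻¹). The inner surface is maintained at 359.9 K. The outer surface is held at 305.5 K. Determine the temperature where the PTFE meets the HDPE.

T = 316.9 K

Series thermal resistances, inner to outer:
  R'_copper = ln(0.00459/0.00372)/(2πk) = 0.2102/(2π·431) = 7.760×10^-5 m·K/W
  R'_PTFE = ln(0.00680/0.00459)/(2πk) = 0.3930/(2π·0.276) = 0.2266 m·K/W
  R'_HDPE = ln(0.00833/0.00680)/(2πk) = 0.2029/(2π·0.539) = 0.05992 m·K/W
ΣR = 7.760×10^-5 + 0.2266 + 0.05992 = 0.2866 m·K/W
Q' = ΔT/ΣR = (359.9 K − 305.5 K)/0.2866 = 189.8 W/m
From the inner boundary to the PTFE/HDPE interface, ΣR_partial = 0.2267 m·K/W.
T_interface = T_in − Q'·ΣR_partial = 359.9 K − (189.8)(0.2267) = 316.9 K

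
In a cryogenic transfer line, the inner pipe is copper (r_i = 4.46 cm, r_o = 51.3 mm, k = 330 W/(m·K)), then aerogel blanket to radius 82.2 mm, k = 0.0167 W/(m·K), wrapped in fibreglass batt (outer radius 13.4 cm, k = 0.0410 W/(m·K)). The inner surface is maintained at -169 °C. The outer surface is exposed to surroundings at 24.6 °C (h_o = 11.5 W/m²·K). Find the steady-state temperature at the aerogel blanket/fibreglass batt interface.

T = -35.0 °C

Resistance network (inner→outer):
  R'_copper = ln(0.0513/0.0446)/(2πk) = 0.1400/(2π·330) = 6.750×10^-5 m·K/W
  R'_aerogel blanket = ln(0.0822/0.0513)/(2πk) = 0.4715/(2π·0.0167) = 4.493 m·K/W
  R'_fibreglass batt = ln(0.134/0.0822)/(2πk) = 0.4887/(2π·0.0410) = 1.897 m·K/W
  R'_conv,out = 1/(2πr h) = 1/(2π·0.134·11.5) = 0.1033 m·K/W
ΣR = 6.750×10^-5 + 4.493 + 1.897 + 0.1033 = 6.493 m·K/W
Q' = ΔT/ΣR = (-169 °C − 24.6 °C)/6.493 = -29.82 W/m
From the inner boundary to the aerogel blanket/fibreglass batt interface, ΣR_partial = 4.493 m·K/W.
T_interface = T_in − Q'·ΣR_partial = -169 °C − (-29.82)(4.493) = -35.0 °C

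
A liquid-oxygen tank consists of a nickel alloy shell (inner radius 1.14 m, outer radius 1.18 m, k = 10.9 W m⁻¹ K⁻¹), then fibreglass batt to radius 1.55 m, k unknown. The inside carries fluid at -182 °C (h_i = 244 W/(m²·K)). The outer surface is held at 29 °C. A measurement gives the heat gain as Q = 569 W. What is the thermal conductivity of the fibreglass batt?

ΣR = ΔT/Q = |-182 − 29|/569 = 0.3708 K/W
Known resistances:
  R_conv,in = 1/(4πr²h) = 1/(4π·1.14²·244) = 2.510×10^-4 K/W
  R_nickel alloy = (1/1.14 − 1/1.18)/(4πk) = 0.02974/(4π·10.9) = 2.171×10^-4 K/W
R_fibreglass batt = ΣR − ΣR_known = 0.3708 − 4.681×10^-4 = 0.3703 K/W
(1/r₁−1/r₂)/(4πk) = 0.3703 ⇒ k = 0.2023/(4π·0.3703) = 0.0435 W/m·K

k = 0.0435 W/m·K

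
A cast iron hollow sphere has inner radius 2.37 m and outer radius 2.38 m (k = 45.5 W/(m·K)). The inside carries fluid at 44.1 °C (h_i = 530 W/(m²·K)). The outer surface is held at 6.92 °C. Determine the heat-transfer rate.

Series thermal resistances, inner to outer:
  R_conv,in = 1/(4πr²h) = 1/(4π·2.37²·530) = 2.673×10^-5 K/W
  R_cast iron = (1/2.37 − 1/2.38)/(4πk) = 0.001773/(4π·45.5) = 3.101×10^-6 K/W
ΣR = 2.673×10^-5 + 3.101×10^-6 = 2.983×10^-5 K/W
Q = ΔT/ΣR = (44.1 °C − 6.92 °C)/2.983×10^-5 = 1.25×10^6 W

Q = 1250 kW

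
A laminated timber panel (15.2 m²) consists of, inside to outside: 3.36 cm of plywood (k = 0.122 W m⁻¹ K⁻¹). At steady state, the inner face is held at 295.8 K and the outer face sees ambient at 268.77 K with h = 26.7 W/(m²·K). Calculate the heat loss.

Q = 1310 W

Resistance network (inner→outer):
  R_plywood = L/(kA) = 0.0336/(0.122·15.2) = 0.01812 K/W
  R_conv,out = 1/(hA) = 1/(26.7·15.2) = 0.002464 K/W
ΣR = 0.01812 + 0.002464 = 0.02058 K/W
Q = ΔT/ΣR = (295.8 K − 268.77 K)/0.02058 = 1310 W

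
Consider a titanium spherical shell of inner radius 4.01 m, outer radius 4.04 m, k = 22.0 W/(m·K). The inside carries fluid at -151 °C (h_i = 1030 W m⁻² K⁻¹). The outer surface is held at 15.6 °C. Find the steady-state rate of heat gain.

Q = 14500 kW

Series thermal resistances, inner to outer:
  R_conv,in = 1/(4πr²h) = 1/(4π·4.01²·1030) = 4.805×10^-6 K/W
  R_titanium = (1/4.01 − 1/4.04)/(4πk) = 0.001852/(4π·22.0) = 6.698×10^-6 K/W
ΣR = 4.805×10^-6 + 6.698×10^-6 = 1.150×10^-5 K/W
Q = ΔT/ΣR = (-151 °C − 15.6 °C)/1.150×10^-5 = -1.45×10^7 W
(Negative Q ⇒ heat flows inward; heat gain = 1.45×10^7 W.)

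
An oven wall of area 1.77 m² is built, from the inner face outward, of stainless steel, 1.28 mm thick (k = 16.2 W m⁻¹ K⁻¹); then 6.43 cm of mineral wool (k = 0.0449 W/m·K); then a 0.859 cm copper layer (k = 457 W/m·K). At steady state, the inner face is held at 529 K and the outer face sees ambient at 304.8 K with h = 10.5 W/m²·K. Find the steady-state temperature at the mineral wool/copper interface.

T = 318.8 K

Treat each layer as a resistance in series:
  R_stainless steel = L/(kA) = 0.00128/(16.2·1.77) = 4.464×10^-5 K/W
  R_mineral wool = L/(kA) = 0.0643/(0.0449·1.77) = 0.8091 K/W
  R_copper = L/(kA) = 0.00859/(457·1.77) = 1.062×10^-5 K/W
  R_conv,out = 1/(hA) = 1/(10.5·1.77) = 0.05381 K/W
ΣR = 4.464×10^-5 + 0.8091 + 1.062×10^-5 + 0.05381 = 0.8630 K/W
Q = ΔT/ΣR = (529 K − 304.8 K)/0.8630 = 259.8 W
From the inner boundary to the mineral wool/copper interface, ΣR_partial = 0.8091 K/W.
T_interface = T_in − Q·ΣR_partial = 529 K − (259.8)(0.8091) = 318.8 K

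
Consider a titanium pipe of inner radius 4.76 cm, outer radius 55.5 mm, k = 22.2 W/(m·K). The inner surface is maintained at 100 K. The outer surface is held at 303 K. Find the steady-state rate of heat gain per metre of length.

Q' = 184 kW/m

Q' = 2πk·ΔT/ln(r₂/r₁) = 2π × 22.2 × 203 / ln(0.0555/0.0476) = 1.84×10^5 W/m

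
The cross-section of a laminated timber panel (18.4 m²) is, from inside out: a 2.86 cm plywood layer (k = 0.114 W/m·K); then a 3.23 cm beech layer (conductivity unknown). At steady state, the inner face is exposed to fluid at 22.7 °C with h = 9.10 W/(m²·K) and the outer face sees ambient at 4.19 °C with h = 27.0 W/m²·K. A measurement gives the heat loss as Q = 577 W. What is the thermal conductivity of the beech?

ΣR = ΔT/Q = |22.7 − 4.19|/577 = 0.03208 K/W
Known resistances:
  R_conv,in = 1/(hA) = 1/(9.10·18.4) = 0.005972 K/W
  R_plywood = L/(kA) = 0.0286/(0.114·18.4) = 0.01363 K/W
  R_conv,out = 1/(hA) = 1/(27.0·18.4) = 0.002013 K/W
R_beech = ΣR − ΣR_known = 0.03208 − 0.02161 = 0.01047 K/W
L/(kA) = 0.01047 ⇒ k = 0.0323/(0.01047·18.4) = 0.168 W/m·K

k = 0.168 W/m·K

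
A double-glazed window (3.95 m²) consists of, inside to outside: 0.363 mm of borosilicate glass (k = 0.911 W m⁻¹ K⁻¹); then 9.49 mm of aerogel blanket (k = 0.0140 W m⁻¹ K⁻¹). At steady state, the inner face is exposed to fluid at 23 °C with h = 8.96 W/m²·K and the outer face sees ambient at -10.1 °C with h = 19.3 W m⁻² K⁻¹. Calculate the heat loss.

Q = 155 W

Resistance network (inner→outer):
  R_conv,in = 1/(hA) = 1/(8.96·3.95) = 0.02825 K/W
  R_borosilicate glass = L/(kA) = 3.63×10^-4/(0.911·3.95) = 1.009×10^-4 K/W
  R_aerogel blanket = L/(kA) = 0.00949/(0.0140·3.95) = 0.1716 K/W
  R_conv,out = 1/(hA) = 1/(19.3·3.95) = 0.01312 K/W
ΣR = 0.02825 + 1.009×10^-4 + 0.1716 + 0.01312 = 0.2131 K/W
Q = ΔT/ΣR = (23 °C − -10.1 °C)/0.2131 = 155 W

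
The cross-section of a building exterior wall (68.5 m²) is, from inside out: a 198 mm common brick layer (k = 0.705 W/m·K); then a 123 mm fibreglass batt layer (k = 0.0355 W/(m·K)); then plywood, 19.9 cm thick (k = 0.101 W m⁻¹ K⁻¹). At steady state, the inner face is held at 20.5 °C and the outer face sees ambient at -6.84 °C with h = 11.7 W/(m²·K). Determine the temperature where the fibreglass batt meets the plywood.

Series thermal resistances, inner to outer:
  R_common brick = L/(kA) = 0.198/(0.705·68.5) = 0.004100 K/W
  R_fibreglass batt = L/(kA) = 0.123/(0.0355·68.5) = 0.05058 K/W
  R_plywood = L/(kA) = 0.199/(0.101·68.5) = 0.02876 K/W
  R_conv,out = 1/(hA) = 1/(11.7·68.5) = 0.001248 K/W
ΣR = 0.004100 + 0.05058 + 0.02876 + 0.001248 = 0.08469 K/W
Q = ΔT/ΣR = (20.5 °C − -6.84 °C)/0.08469 = 322.8 W
From the inner boundary to the fibreglass batt/plywood interface, ΣR_partial = 0.05468 K/W.
T_interface = T_in − Q·ΣR_partial = 20.5 °C − (322.8)(0.05468) = 2.85 °C

T = 2.85 °C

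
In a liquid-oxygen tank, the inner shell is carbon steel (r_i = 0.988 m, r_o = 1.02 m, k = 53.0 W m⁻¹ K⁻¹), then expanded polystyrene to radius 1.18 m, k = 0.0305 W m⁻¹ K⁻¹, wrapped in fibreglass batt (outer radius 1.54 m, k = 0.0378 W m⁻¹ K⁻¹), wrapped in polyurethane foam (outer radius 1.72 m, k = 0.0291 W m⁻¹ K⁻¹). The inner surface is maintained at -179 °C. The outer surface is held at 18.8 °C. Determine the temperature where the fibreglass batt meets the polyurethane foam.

Series thermal resistances, inner to outer:
  R_carbon steel = (1/0.988 − 1/1.02)/(4πk) = 0.03175/(4π·53.0) = 4.768×10^-5 K/W
  R_expanded polystyrene = (1/1.02 − 1/1.18)/(4πk) = 0.1329/(4π·0.0305) = 0.3468 K/W
  R_fibreglass batt = (1/1.18 − 1/1.54)/(4πk) = 0.1981/(4π·0.0378) = 0.4171 K/W
  R_polyurethane foam = (1/1.54 − 1/1.72)/(4πk) = 0.06796/(4π·0.0291) = 0.1858 K/W
ΣR = 4.768×10^-5 + 0.3468 + 0.4171 + 0.1858 = 0.9497 K/W
Q = ΔT/ΣR = (-179 °C − 18.8 °C)/0.9497 = -208.3 W
From the inner boundary to the fibreglass batt/polyurethane foam interface, ΣR_partial = 0.7639 K/W.
T_interface = T_in − Q·ΣR_partial = -179 °C − (-208.3)(0.7639) = -19.9 °C

T = -19.9 °C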